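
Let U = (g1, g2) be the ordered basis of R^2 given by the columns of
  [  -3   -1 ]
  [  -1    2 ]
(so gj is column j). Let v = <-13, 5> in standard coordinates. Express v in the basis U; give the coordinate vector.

We seek scalars with c_1 g1 + c_2 g2 = v; equivalently solve M c = v where the columns of M are g1, g2.
System: -3c_1 - c_2 = -13, -c_1 + 2c_2 = 5; solving gives c_1 = 3, c_2 = 4.
Check: 3g1 + 4g2 = <-13, 5>.

<3, 4>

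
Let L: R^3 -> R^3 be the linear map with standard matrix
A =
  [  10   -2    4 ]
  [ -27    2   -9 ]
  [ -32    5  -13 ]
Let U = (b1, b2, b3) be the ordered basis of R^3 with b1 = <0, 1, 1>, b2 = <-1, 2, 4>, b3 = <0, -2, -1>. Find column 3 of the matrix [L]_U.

<1, 0, -2>

Compute L(b3) = A b3 = <0, 5, 3> in standard coordinates.
Then write this in U-coordinates: solve for y in y_1 b1 + ... + y_3 b3 = <0, 5, 3>.
This gives y = <1, 0, -2>, which is column 3 of [L]_U.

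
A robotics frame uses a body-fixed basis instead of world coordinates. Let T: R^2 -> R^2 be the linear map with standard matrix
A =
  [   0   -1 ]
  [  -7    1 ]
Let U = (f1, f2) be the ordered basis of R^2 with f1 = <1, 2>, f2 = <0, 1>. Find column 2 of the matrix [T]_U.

Column 2 of [T]_U is the U-coordinate vector of T(f2).
In standard coordinates T(f2) = A f2 = <-1, 1>.
Converting to U: <-1, 1> = -f1 + 3f2, so the coordinate vector is <-1, 3>.

<-1, 3>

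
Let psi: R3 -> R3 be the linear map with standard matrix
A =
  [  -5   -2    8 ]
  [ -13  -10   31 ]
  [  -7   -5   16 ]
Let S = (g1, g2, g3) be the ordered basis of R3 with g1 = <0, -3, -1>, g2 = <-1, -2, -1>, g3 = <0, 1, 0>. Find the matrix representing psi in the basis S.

Let P have columns g1, ..., g3. Then [psi]_S = P^(-1) A P.
Here det P = 1, so P^(-1) is integer; computing A P first and then P^(-1)(A P) gives [[-1, 0, 3], [2, -1, 2], [0, 0, 3]].

[[-1, 0, 3], [2, -1, 2], [0, 0, 3]]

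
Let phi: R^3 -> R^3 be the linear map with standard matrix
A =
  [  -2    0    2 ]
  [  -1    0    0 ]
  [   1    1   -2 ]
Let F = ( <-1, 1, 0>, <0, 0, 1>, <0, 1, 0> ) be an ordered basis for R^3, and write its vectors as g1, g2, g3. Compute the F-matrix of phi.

The j-th column of [phi]_F is [phi(gj)]_F.
phi(g1) = A g1 = <2, 1, 0> = -2g1 + 0·g2 + 3g3, so column 1 is <-2, 0, 3>.
Repeating for g2, g3 and assembling the columns gives [[-2, -2, 0], [0, -2, 1], [3, 2, 0]].

[[-2, -2, 0], [0, -2, 1], [3, 2, 0]]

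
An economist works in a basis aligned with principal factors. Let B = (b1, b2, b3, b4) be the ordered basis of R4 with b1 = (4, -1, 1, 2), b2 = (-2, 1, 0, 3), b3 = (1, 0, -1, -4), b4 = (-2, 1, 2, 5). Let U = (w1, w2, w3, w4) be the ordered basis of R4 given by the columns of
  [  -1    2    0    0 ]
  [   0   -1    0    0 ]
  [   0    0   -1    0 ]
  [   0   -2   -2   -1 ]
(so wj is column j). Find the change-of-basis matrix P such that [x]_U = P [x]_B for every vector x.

Take x = bj: its B-coordinates are the j-th standard unit vector, so P e_j — column j of P — equals [bj]_U.
b1 = -2w1 + w2 - w3 - 2w4, giving column 1 = (-2, 1, -1, -2); repeating for each j gives P = [[-2, 0, -1, 0], [1, -1, 0, -1], [-1, 0, 1, -2], [-2, -1, 2, 1]].

[[-2, 0, -1, 0], [1, -1, 0, -1], [-1, 0, 1, -2], [-2, -1, 2, 1]]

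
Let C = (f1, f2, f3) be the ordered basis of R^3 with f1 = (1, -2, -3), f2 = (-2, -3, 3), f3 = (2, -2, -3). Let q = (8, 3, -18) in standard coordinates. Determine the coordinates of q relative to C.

(4, -3, -1)

We seek scalars with c_1 f1 + ... + c_3 f3 = q; equivalently solve M c = q where the columns of M are f1, ..., f3.
Gaussian elimination on [M | q] yields c = (4, -3, -1).
Check: 4f1 - 3f2 - f3 = (8, 3, -18).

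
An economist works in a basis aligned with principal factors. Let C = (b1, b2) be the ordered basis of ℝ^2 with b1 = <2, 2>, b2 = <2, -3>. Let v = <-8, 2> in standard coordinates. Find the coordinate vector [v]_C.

Write v = c_1 b1 + c_2 b2 and solve for the c_i.
System: 2c_1 + 2c_2 = -8, 2c_1 - 3c_2 = 2; solving gives c_1 = -2, c_2 = -2.
Check: -2b1 - 2b2 = <-8, 2>.

<-2, -2>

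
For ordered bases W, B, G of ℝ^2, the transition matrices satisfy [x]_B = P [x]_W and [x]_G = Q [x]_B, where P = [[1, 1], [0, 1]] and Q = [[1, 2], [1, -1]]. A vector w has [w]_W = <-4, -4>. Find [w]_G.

Composing the changes, [w]_G = Q P [w]_W.
Q P = [[1, 3], [1, 0]]; applying this to <-4, -4> gives <-16, -4>.

<-16, -4>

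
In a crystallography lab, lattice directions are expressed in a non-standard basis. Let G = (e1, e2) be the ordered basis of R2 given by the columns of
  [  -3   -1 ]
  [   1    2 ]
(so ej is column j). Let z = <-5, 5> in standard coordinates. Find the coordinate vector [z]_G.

<1, 2>

We seek scalars with c_1 e1 + c_2 e2 = z; equivalently solve M c = z where the columns of M are e1, e2.
System: -3c_1 - c_2 = -5, c_1 + 2c_2 = 5; solving gives c_1 = 1, c_2 = 2.
Check: e1 + 2e2 = <-5, 5>.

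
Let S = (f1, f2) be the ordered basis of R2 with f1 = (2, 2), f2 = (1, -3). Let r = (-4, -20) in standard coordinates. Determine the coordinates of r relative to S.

[r]_S is the unique c with M c = r, where M has columns f1, f2.
System: 2c_1 + c_2 = -4, 2c_1 - 3c_2 = -20; solving gives c_1 = -4, c_2 = 4.
Check: -4f1 + 4f2 = (-4, -20).

(-4, 4)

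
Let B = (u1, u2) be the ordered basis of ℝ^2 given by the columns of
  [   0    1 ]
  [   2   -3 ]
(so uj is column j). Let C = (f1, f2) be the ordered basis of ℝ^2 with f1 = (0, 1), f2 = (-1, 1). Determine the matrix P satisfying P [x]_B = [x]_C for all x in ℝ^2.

Column j of P is [uj]_C, since P maps B-coordinates to C-coordinates.
Expressing u1 in C: u1 = 2f1 + 0·f2, so column 1 of P is (2, 0).
Doing the same for each uj gives P = [[2, -2], [0, -1]].

[[2, -2], [0, -1]]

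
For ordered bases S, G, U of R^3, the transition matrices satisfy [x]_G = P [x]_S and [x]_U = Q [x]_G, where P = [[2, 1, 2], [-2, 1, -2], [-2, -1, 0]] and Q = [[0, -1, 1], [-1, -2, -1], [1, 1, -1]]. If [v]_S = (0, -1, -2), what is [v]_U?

(-2, -2, -3)

Apply P to get G-coordinates (-5, 3, 1), then Q to get U-coordinates.
The result is [v]_U = (-2, -2, -3).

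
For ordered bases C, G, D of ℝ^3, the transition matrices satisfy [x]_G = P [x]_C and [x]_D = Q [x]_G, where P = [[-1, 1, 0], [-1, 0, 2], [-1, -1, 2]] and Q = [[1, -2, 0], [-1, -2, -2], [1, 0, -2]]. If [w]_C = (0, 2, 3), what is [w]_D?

First [w]_G = P [w]_C = (2, 6, 4).
Then [w]_D = Q [w]_G = (-10, -22, -6).

(-10, -22, -6)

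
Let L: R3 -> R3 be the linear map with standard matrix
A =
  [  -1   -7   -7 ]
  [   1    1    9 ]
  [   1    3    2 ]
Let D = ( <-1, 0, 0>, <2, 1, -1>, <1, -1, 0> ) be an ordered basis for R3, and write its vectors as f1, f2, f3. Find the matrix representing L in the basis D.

Let P have columns f1, ..., f3. Then [L]_D = P^(-1) A P.
Here det P = 1, so P^(-1) is integer; computing A P first and then P^(-1)(A P) gives [[3, -1, 0], [1, -3, 2], [2, 3, 2]].

[[3, -1, 0], [1, -3, 2], [2, 3, 2]]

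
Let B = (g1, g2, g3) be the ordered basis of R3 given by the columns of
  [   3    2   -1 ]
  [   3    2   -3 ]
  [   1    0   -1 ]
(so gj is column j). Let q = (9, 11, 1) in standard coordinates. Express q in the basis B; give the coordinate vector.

(0, 4, -1)

Write q = c_1 g1 + ... + c_3 g3 and solve for the c_i.
Solving this 3x3 system gives c = (0, 4, -1).
Check: 0·g1 + 4g2 - g3 = (9, 11, 1).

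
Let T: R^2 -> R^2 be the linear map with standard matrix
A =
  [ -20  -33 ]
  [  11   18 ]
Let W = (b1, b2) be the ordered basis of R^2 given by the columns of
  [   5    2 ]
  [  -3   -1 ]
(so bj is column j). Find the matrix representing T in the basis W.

[[-1, -1], [2, -1]]

Let P have columns b1, b2. Then [T]_W = P^(-1) A P.
Here det P = 1, so P^(-1) is integer; computing A P first and then P^(-1)(A P) gives [[-1, -1], [2, -1]].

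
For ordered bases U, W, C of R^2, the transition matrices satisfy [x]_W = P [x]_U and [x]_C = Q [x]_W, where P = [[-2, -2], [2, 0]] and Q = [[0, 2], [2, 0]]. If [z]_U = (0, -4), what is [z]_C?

Composing the changes, [z]_C = Q P [z]_U.
Q P = [[4, 0], [-4, -4]]; applying this to (0, -4) gives (0, 16).

(0, 16)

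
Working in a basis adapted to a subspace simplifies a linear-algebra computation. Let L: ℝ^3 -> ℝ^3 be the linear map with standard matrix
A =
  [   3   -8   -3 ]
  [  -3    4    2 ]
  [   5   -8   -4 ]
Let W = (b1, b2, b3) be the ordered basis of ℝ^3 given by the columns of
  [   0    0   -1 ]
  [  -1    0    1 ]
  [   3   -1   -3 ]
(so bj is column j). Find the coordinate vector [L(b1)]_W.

<-1, -2, 1>

Column 1 of [L]_W is the W-coordinate vector of L(b1).
In standard coordinates L(b1) = A b1 = <-1, 2, -4>.
Converting to W: <-1, 2, -4> = -b1 - 2b2 + b3, so the coordinate vector is <-1, -2, 1>.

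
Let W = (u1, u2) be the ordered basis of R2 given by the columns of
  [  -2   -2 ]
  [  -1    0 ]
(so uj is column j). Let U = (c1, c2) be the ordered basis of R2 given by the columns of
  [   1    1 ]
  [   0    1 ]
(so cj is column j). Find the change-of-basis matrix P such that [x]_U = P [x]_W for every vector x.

Let M have columns uj and N have columns cj. Then for every x, N [x]_U = x = M [x]_W, so P = N^(-1) M.
Since det N = 1, N^(-1) has integer entries; multiplying gives P = [[-1, -2], [-1, 0]].

[[-1, -2], [-1, 0]]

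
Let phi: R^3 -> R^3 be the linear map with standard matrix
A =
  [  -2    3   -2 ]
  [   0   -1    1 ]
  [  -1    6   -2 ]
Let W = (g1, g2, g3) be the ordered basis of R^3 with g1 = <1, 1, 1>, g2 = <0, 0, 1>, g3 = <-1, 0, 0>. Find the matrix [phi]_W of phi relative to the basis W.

The j-th column of [phi]_W is [phi(gj)]_W.
phi(g1) = A g1 = <-1, 0, 3> = 0·g1 + 3g2 + g3, so column 1 is <0, 3, 1>.
Repeating for g2, g3 and assembling the columns gives [[0, 1, 0], [3, -3, 1], [1, 3, -2]].

[[0, 1, 0], [3, -3, 1], [1, 3, -2]]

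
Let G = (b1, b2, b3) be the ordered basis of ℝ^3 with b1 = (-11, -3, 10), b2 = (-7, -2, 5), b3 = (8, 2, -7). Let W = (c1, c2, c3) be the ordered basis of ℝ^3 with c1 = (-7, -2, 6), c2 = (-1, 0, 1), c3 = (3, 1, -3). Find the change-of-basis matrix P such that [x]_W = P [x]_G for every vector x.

Column j of P is [bj]_W, since P maps G-coordinates to W-coordinates.
Expressing b1 in W: b1 = c1 + c2 - c3, so column 1 of P is (1, 1, -1).
Doing the same for each bj gives P = [[1, 2, -1], [1, -1, -1], [-1, 2, 0]].

[[1, 2, -1], [1, -1, -1], [-1, 2, 0]]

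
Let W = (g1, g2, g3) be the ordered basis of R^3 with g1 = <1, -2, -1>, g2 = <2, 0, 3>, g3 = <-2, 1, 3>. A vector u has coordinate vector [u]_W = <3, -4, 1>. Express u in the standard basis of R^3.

u = M [u]_W, where M has columns g1, ..., g3.
Carrying out the matrix-vector product, u = <-7, -5, -12>.

<-7, -5, -12>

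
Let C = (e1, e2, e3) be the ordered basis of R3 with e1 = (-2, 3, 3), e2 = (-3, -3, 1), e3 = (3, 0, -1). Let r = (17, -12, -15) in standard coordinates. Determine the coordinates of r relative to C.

(-4, 0, 3)

[r]_C is the unique c with M c = r, where M has columns e1, ..., e3.
Solving this 3x3 system gives c = (-4, 0, 3).
Check: -4e1 + 0·e2 + 3e3 = (17, -12, -15).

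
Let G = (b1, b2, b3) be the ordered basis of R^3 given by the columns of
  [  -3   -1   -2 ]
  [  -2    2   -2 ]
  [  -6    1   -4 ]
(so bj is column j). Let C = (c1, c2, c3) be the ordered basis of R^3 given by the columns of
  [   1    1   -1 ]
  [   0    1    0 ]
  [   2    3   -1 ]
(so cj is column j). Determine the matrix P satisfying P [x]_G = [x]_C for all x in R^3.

Take x = bj: its G-coordinates are the j-th standard unit vector, so P e_j — column j of P — equals [bj]_C.
b1 = c1 - 2c2 + 2c3, giving column 1 = [1, -2, 2]; repeating for each j gives P = [[1, -2, 2], [-2, 2, -2], [2, 1, 2]].

[[1, -2, 2], [-2, 2, -2], [2, 1, 2]]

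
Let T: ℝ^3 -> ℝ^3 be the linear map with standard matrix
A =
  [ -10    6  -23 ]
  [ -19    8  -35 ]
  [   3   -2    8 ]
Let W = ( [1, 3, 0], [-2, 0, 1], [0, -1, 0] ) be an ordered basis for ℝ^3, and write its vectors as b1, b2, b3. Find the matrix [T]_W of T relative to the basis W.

[[2, 1, -2], [-3, 2, 2], [1, 0, 2]]

Let P have columns b1, ..., b3. Then [T]_W = P^(-1) A P.
Here det P = 1, so P^(-1) is integer; computing A P first and then P^(-1)(A P) gives [[2, 1, -2], [-3, 2, 2], [1, 0, 2]].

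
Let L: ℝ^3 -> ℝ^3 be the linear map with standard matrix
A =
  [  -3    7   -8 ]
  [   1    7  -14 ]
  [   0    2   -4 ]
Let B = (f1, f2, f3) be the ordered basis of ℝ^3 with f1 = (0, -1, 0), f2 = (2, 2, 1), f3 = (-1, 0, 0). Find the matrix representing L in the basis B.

[[3, -2, 1], [-2, 0, 0], [3, 0, -3]]

With P the matrix whose columns are f1, ..., f3, [L]_B = P^(-1) A P.
Column by column: L(f1) = A f1 = (-7, -7, -2); its B-coordinates (3, -2, 3) give column 1.
Continuing for each basis vector yields [L]_B = [[3, -2, 1], [-2, 0, 0], [3, 0, -3]].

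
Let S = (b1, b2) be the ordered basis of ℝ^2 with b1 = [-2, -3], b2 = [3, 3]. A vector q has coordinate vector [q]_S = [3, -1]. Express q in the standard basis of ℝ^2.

q = M [q]_S, where M has columns b1, b2.
Carrying out the matrix-vector product, q = [-9, -12].

[-9, -12]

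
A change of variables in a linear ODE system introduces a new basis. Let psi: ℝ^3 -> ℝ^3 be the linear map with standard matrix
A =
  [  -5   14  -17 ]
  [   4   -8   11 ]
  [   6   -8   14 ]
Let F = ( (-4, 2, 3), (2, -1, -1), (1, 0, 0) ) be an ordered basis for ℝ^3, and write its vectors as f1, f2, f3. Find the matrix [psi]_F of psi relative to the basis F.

[[1, 1, 2], [1, -3, 0], [-1, 3, 3]]

The j-th column of [psi]_F is [psi(fj)]_F.
psi(f1) = A f1 = (-3, 1, 2) = f1 + f2 - f3, so column 1 is (1, 1, -1).
Repeating for f2, f3 and assembling the columns gives [[1, 1, 2], [1, -3, 0], [-1, 3, 3]].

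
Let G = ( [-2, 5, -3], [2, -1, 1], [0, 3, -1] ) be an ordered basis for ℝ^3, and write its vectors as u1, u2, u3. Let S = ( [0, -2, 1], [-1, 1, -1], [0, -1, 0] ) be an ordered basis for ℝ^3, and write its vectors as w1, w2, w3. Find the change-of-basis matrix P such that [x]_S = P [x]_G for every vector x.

Let M have columns uj and N have columns wj. Then for every x, N [x]_S = x = M [x]_G, so P = N^(-1) M.
Since det N = 1, N^(-1) has integer entries; multiplying gives P = [[-1, -1, -1], [2, -2, 0], [-1, 1, -1]].

[[-1, -1, -1], [2, -2, 0], [-1, 1, -1]]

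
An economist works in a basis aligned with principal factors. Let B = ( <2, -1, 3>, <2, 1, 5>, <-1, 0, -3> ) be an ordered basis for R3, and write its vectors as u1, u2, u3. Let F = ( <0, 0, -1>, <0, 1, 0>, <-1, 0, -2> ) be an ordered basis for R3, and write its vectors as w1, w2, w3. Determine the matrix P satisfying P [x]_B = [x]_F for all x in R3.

[[1, -1, 1], [-1, 1, 0], [-2, -2, 1]]

Let M have columns uj and N have columns wj. Then for every x, N [x]_F = x = M [x]_B, so P = N^(-1) M.
Since det N = -1, N^(-1) has integer entries; multiplying gives P = [[1, -1, 1], [-1, 1, 0], [-2, -2, 1]].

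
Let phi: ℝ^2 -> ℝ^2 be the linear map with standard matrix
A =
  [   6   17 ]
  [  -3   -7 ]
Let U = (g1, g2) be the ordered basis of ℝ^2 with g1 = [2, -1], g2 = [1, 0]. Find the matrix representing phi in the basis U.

[[-1, 3], [-3, 0]]

With P the matrix whose columns are g1, g2, [phi]_U = P^(-1) A P.
Column by column: phi(g1) = A g1 = [-5, 1]; its U-coordinates [-1, -3] give column 1.
Continuing for each basis vector yields [phi]_U = [[-1, 3], [-3, 0]].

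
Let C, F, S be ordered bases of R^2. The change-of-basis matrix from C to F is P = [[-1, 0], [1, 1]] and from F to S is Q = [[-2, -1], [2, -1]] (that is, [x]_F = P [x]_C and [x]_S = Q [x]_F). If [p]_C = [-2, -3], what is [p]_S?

First [p]_F = P [p]_C = [2, -5].
Then [p]_S = Q [p]_F = [1, 9].

[1, 9]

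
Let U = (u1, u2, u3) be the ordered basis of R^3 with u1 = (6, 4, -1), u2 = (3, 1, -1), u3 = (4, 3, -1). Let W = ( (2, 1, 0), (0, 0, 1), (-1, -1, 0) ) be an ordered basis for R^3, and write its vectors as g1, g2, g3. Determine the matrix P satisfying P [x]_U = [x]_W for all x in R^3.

[[2, 2, 1], [-1, -1, -1], [-2, 1, -2]]

Column j of P is [uj]_W, since P maps U-coordinates to W-coordinates.
Expressing u1 in W: u1 = 2g1 - g2 - 2g3, so column 1 of P is (2, -1, -2).
Doing the same for each uj gives P = [[2, 2, 1], [-1, -1, -1], [-2, 1, -2]].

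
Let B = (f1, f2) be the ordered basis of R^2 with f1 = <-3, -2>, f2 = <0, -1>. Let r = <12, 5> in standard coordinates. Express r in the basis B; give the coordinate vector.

We seek scalars with c_1 f1 + c_2 f2 = r; equivalently solve M c = r where the columns of M are f1, f2.
System: -3c_1 + 0c_2 = 12, -2c_1 - c_2 = 5; solving gives c_1 = -4, c_2 = 3.
Check: -4f1 + 3f2 = <12, 5>.

<-4, 3>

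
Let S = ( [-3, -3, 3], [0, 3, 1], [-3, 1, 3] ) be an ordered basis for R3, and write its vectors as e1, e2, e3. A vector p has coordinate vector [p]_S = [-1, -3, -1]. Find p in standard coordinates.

By definition p = -e1 - 3e2 - e3.
Summing componentwise gives [6, -7, -9].

[6, -7, -9]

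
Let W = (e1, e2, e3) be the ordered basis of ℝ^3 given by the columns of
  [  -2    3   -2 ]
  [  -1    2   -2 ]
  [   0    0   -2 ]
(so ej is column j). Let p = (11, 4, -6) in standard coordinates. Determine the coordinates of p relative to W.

We seek scalars with c_1 e1 + ... + c_3 e3 = p; equivalently solve M c = p where the columns of M are e1, ..., e3.
Row-reducing the augmented matrix [M | p] gives c = (-4, 3, 3).
Check: -4e1 + 3e2 + 3e3 = (11, 4, -6).

(-4, 3, 3)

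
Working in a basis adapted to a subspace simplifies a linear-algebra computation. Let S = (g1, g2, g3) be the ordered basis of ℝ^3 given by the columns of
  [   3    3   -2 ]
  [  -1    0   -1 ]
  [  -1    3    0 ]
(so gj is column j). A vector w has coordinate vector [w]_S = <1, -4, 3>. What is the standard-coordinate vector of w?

By definition w = g1 - 4g2 + 3g3.
Summing componentwise gives <-15, -4, -13>.

<-15, -4, -13>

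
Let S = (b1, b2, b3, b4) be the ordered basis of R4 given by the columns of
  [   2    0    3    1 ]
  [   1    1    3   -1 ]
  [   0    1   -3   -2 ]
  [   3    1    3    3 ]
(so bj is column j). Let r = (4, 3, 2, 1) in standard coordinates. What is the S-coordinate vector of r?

(3, -2, 0, -2)

We seek scalars with c_1 b1 + ... + c_4 b4 = r; equivalently solve M c = r where the columns of M are b1, ..., b4.
Gaussian elimination on [M | r] yields c = (3, -2, 0, -2).
Check: 3b1 - 2b2 + 0·b3 - 2b4 = (4, 3, 2, 1).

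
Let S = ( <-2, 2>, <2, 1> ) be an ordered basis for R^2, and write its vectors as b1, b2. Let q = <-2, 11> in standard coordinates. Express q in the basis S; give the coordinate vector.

[q]_S is the unique c with M c = q, where M has columns b1, b2.
System: -2c_1 + 2c_2 = -2, 2c_1 + c_2 = 11; solving gives c_1 = 4, c_2 = 3.
Check: 4b1 + 3b2 = <-2, 11>.

<4, 3>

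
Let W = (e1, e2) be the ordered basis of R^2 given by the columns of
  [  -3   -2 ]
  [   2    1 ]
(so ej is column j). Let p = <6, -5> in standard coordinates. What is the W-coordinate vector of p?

<-4, 3>

Write p = c_1 e1 + c_2 e2 and solve for the c_i.
System: -3c_1 - 2c_2 = 6, 2c_1 + c_2 = -5; solving gives c_1 = -4, c_2 = 3.
Check: -4e1 + 3e2 = <6, -5>.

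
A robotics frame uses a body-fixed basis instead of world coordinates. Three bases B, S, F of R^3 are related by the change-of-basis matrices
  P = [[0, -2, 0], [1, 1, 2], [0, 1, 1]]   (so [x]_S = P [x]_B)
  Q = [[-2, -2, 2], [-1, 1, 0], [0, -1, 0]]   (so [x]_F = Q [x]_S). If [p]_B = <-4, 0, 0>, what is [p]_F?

<8, -4, 4>

First [p]_S = P [p]_B = <0, -4, 0>.
Then [p]_F = Q [p]_S = <8, -4, 4>.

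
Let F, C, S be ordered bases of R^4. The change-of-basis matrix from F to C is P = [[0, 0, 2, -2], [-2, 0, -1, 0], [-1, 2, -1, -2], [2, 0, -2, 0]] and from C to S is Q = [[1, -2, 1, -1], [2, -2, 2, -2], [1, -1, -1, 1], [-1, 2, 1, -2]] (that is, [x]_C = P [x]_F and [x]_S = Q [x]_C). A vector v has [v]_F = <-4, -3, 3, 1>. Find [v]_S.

Composing the changes, [v]_S = Q P [v]_F.
Q P = [[1, 2, 5, -4], [-2, 4, 8, -8], [5, -2, 2, 0], [-9, 2, -1, 0]]; applying this to <-4, -3, 3, 1> gives <1, 12, -8, 27>.

<1, 12, -8, 27>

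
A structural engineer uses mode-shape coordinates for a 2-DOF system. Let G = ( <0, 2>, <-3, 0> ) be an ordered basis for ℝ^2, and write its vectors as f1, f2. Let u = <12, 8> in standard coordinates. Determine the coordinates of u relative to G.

<4, -4>

We seek scalars with c_1 f1 + c_2 f2 = u; equivalently solve M c = u where the columns of M are f1, f2.
System: 0c_1 - 3c_2 = 12, 2c_1 + 0c_2 = 8; solving gives c_1 = 4, c_2 = -4.
Check: 4f1 - 4f2 = <12, 8>.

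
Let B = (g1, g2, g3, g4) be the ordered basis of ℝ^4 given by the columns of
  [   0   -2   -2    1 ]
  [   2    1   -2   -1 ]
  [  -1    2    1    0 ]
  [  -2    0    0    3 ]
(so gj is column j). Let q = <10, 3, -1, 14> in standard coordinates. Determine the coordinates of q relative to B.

<-1, 1, -4, 4>

[q]_B is the unique c with M c = q, where M has columns g1, ..., g4.
Solving this 4x4 system gives c = (-1, 1, -4, 4).
Check: -g1 + g2 - 4g3 + 4g4 = <10, 3, -1, 14>.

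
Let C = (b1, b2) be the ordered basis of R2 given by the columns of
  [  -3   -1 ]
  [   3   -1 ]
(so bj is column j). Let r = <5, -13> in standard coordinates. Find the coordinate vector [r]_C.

[r]_C is the unique c with M c = r, where M has columns b1, b2.
System: -3c_1 - c_2 = 5, 3c_1 - c_2 = -13; solving gives c_1 = -3, c_2 = 4.
Check: -3b1 + 4b2 = <5, -13>.

<-3, 4>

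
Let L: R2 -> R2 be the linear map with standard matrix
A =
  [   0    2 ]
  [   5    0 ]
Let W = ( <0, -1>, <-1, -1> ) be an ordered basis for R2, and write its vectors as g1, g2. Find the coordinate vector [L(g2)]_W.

Compute L(g2) = A g2 = <-2, -5> in standard coordinates.
Then write this in W-coordinates: solve for y in y_1 g1 + y_2 g2 = <-2, -5>.
This gives y = <3, 2>, which is column 2 of [L]_W.

<3, 2>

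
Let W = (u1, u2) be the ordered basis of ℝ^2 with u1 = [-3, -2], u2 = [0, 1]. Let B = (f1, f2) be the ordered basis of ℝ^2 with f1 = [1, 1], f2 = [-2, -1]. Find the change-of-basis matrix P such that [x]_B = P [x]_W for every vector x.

[[-1, 2], [1, 1]]

Let M have columns uj and N have columns fj. Then for every x, N [x]_B = x = M [x]_W, so P = N^(-1) M.
Since det N = 1, N^(-1) has integer entries; multiplying gives P = [[-1, 2], [1, 1]].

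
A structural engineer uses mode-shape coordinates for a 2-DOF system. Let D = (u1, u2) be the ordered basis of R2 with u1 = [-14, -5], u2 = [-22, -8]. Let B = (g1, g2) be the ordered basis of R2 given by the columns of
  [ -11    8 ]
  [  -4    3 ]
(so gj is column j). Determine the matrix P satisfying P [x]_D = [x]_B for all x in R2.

[[2, 2], [1, 0]]

Let M have columns uj and N have columns gj. Then for every x, N [x]_B = x = M [x]_D, so P = N^(-1) M.
Since det N = -1, N^(-1) has integer entries; multiplying gives P = [[2, 2], [1, 0]].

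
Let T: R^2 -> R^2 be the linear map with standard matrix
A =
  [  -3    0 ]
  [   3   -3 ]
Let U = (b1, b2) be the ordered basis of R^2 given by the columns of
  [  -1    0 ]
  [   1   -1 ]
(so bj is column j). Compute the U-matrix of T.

[[-3, 0], [3, -3]]

Let P have columns b1, b2. Then [T]_U = P^(-1) A P.
Here det P = 1, so P^(-1) is integer; computing A P first and then P^(-1)(A P) gives [[-3, 0], [3, -3]].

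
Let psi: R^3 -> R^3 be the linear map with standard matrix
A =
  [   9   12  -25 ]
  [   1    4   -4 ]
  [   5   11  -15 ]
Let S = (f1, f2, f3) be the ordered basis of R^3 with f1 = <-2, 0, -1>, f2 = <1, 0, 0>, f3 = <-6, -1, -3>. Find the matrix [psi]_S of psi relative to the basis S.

[[1, -2, 2], [-3, -1, 1], [-2, -1, -2]]

With P the matrix whose columns are f1, ..., f3, [psi]_S = P^(-1) A P.
Column by column: psi(f1) = A f1 = <7, 2, 5>; its S-coordinates <1, -3, -2> give column 1.
Continuing for each basis vector yields [psi]_S = [[1, -2, 2], [-3, -1, 1], [-2, -1, -2]].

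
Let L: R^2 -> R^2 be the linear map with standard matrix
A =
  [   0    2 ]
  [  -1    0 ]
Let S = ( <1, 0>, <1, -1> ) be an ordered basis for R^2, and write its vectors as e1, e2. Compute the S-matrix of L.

[[-1, -3], [1, 1]]

The j-th column of [L]_S is [L(ej)]_S.
L(e1) = A e1 = <0, -1> = -e1 + e2, so column 1 is <-1, 1>.
Repeating for e2 and assembling the columns gives [[-1, -3], [1, 1]].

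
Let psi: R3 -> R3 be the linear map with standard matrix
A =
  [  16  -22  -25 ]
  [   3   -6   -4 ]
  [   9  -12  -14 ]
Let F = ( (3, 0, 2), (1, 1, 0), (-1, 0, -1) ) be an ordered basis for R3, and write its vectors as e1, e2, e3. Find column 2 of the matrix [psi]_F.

(0, -3, 3)

Column 2 of [psi]_F is the F-coordinate vector of psi(e2).
In standard coordinates psi(e2) = A e2 = (-6, -3, -3).
Converting to F: (-6, -3, -3) = 0·e1 - 3e2 + 3e3, so the coordinate vector is (0, -3, 3).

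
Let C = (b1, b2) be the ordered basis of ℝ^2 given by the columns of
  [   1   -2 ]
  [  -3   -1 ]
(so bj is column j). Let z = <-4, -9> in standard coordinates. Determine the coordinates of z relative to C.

[z]_C is the unique c with M c = z, where M has columns b1, b2.
System: c_1 - 2c_2 = -4, -3c_1 - c_2 = -9; solving gives c_1 = 2, c_2 = 3.
Check: 2b1 + 3b2 = <-4, -9>.

<2, 3>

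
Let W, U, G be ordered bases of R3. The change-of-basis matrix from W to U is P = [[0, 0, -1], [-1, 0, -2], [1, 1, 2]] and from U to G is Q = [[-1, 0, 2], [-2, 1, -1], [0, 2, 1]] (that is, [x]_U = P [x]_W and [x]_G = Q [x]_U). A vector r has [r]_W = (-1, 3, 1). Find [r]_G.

Apply P to get U-coordinates (-1, -1, 4), then Q to get G-coordinates.
The result is [r]_G = (9, -3, 2).

(9, -3, 2)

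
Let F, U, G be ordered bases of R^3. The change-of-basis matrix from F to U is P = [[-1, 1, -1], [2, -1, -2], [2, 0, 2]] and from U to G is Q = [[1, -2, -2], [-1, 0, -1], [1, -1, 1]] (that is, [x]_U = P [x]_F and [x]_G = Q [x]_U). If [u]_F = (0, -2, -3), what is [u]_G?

Composing the changes, [u]_G = Q P [u]_F.
Q P = [[-9, 3, -1], [-1, -1, -1], [-1, 2, 3]]; applying this to (0, -2, -3) gives (-3, 5, -13).

(-3, 5, -13)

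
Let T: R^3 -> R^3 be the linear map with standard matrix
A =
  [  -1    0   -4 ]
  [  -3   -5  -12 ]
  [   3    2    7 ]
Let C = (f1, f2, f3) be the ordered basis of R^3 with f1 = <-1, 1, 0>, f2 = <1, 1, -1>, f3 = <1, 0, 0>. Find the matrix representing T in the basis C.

With P the matrix whose columns are f1, ..., f3, [T]_C = P^(-1) A P.
Column by column: T(f1) = A f1 = <1, -2, -1>; its C-coordinates <-3, 1, -3> give column 1.
Continuing for each basis vector yields [T]_C = [[-3, 2, 0], [1, 2, -3], [-3, 3, 2]].

[[-3, 2, 0], [1, 2, -3], [-3, 3, 2]]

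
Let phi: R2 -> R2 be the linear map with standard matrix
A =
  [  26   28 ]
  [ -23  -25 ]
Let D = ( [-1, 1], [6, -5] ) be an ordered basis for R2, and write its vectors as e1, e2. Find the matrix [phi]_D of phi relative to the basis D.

Let P have columns e1, e2. Then [phi]_D = P^(-1) A P.
Here det P = -1, so P^(-1) is integer; computing A P first and then P^(-1)(A P) gives [[-2, 2], [0, 3]].

[[-2, 2], [0, 3]]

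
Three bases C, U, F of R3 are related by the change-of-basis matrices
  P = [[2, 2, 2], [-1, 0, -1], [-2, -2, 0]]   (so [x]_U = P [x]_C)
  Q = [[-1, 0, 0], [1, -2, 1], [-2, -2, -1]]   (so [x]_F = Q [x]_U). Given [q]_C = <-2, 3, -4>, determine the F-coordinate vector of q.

First [q]_U = P [q]_C = <-6, 6, -2>.
Then [q]_F = Q [q]_U = <6, -20, 2>.

<6, -20, 2>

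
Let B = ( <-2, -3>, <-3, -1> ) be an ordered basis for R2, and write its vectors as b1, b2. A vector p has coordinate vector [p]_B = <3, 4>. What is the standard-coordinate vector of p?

By definition p = 3b1 + 4b2.
Summing componentwise gives <-18, -13>.

<-18, -13>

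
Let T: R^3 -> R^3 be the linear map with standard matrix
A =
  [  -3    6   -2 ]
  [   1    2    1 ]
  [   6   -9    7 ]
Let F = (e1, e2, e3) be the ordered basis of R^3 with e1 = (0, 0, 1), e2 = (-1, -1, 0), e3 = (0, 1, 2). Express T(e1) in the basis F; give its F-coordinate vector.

Compute T(e1) = A e1 = (-2, 1, 7) in standard coordinates.
Then write this in F-coordinates: solve for y in y_1 e1 + ... + y_3 e3 = (-2, 1, 7).
This gives y = (1, 2, 3), which is column 1 of [T]_F.

(1, 2, 3)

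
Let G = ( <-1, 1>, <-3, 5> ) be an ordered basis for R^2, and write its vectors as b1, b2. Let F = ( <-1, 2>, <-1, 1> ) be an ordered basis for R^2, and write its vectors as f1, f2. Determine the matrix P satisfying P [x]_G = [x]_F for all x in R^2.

Let M have columns bj and N have columns fj. Then for every x, N [x]_F = x = M [x]_G, so P = N^(-1) M.
Since det N = 1, N^(-1) has integer entries; multiplying gives P = [[0, 2], [1, 1]].

[[0, 2], [1, 1]]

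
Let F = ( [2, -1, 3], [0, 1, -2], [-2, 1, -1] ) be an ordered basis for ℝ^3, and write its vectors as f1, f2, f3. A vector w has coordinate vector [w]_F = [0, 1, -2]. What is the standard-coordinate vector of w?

[4, -1, 0]

w = M [w]_F, where M has columns f1, ..., f3.
Carrying out the matrix-vector product, w = [4, -1, 0].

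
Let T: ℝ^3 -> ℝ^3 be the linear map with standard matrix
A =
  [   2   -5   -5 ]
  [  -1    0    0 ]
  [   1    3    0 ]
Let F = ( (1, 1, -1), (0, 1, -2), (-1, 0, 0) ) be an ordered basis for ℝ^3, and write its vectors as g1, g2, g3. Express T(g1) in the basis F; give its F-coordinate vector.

(2, -3, 0)

Column 1 of [T]_F is the F-coordinate vector of T(g1).
In standard coordinates T(g1) = A g1 = (2, -1, 4).
Converting to F: (2, -1, 4) = 2g1 - 3g2 + 0·g3, so the coordinate vector is (2, -3, 0).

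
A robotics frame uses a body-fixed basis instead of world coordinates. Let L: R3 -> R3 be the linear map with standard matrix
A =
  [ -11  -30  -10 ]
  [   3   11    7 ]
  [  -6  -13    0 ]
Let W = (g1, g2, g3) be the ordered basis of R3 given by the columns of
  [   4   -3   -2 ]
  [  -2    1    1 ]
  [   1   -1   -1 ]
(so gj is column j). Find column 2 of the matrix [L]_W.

(0, -3, -2)

Column 2 of [L]_W is the W-coordinate vector of L(g2).
In standard coordinates L(g2) = A g2 = (13, -5, 5).
Converting to W: (13, -5, 5) = 0·g1 - 3g2 - 2g3, so the coordinate vector is (0, -3, -2).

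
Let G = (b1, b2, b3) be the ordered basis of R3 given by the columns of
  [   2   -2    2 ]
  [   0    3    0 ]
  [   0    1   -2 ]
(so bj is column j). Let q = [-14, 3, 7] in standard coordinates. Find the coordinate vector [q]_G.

[-3, 1, -3]

[q]_G is the unique c with M c = q, where M has columns b1, ..., b3.
Solving this 3x3 system gives c = (-3, 1, -3).
Check: -3b1 + b2 - 3b3 = [-14, 3, 7].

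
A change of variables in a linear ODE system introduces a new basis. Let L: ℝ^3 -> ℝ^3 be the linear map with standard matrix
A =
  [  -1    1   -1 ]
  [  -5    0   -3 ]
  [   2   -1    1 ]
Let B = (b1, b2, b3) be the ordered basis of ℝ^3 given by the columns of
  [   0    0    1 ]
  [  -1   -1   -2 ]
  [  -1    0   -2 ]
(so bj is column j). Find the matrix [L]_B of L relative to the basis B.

With P the matrix whose columns are b1, ..., b3, [L]_B = P^(-1) A P.
Column by column: L(b1) = A b1 = (0, 3, 0); its B-coordinates (0, -3, 0) give column 1.
Continuing for each basis vector yields [L]_B = [[0, 1, 0], [-3, 1, 1], [0, -1, -1]].

[[0, 1, 0], [-3, 1, 1], [0, -1, -1]]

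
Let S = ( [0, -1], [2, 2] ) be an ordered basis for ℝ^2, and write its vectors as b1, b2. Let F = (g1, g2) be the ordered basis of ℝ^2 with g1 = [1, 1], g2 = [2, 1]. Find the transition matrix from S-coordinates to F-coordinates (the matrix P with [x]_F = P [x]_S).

Column j of P is [bj]_F, since P maps S-coordinates to F-coordinates.
Expressing b1 in F: b1 = -2g1 + g2, so column 1 of P is [-2, 1].
Doing the same for each bj gives P = [[-2, 2], [1, 0]].

[[-2, 2], [1, 0]]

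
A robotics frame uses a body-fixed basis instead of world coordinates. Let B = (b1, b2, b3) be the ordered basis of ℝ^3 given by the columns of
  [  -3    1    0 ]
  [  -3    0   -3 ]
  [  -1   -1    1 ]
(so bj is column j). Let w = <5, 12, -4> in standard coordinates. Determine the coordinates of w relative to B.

<-1, 2, -3>

Write w = c_1 b1 + ... + c_3 b3 and solve for the c_i.
Gaussian elimination on [M | w] yields c = (-1, 2, -3).
Check: -b1 + 2b2 - 3b3 = <5, 12, -4>.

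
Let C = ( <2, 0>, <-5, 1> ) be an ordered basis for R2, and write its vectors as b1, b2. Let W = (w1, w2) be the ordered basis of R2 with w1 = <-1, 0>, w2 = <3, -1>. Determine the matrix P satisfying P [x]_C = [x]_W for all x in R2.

Take x = bj: its C-coordinates are the j-th standard unit vector, so P e_j — column j of P — equals [bj]_W.
b1 = -2w1 + 0·w2, giving column 1 = <-2, 0>; repeating for each j gives P = [[-2, 2], [0, -1]].

[[-2, 2], [0, -1]]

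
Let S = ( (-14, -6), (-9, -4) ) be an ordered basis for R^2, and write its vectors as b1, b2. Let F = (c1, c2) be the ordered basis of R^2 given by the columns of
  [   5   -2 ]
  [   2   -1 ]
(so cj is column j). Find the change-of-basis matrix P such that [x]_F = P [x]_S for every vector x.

[[-2, -1], [2, 2]]

Let M have columns bj and N have columns cj. Then for every x, N [x]_F = x = M [x]_S, so P = N^(-1) M.
Since det N = -1, N^(-1) has integer entries; multiplying gives P = [[-2, -1], [2, 2]].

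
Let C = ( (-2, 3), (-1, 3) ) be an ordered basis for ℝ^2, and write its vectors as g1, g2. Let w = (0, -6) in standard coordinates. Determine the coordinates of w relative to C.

(2, -4)

We seek scalars with c_1 g1 + c_2 g2 = w; equivalently solve M c = w where the columns of M are g1, g2.
System: -2c_1 - c_2 = 0, 3c_1 + 3c_2 = -6; solving gives c_1 = 2, c_2 = -4.
Check: 2g1 - 4g2 = (0, -6).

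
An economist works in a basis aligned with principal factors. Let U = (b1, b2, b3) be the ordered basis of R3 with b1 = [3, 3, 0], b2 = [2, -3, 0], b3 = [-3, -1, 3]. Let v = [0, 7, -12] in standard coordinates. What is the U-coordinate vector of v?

We seek scalars with c_1 b1 + ... + c_3 b3 = v; equivalently solve M c = v where the columns of M are b1, ..., b3.
Gaussian elimination on [M | v] yields c = (-2, -3, -4).
Check: -2b1 - 3b2 - 4b3 = [0, 7, -12].

[-2, -3, -4]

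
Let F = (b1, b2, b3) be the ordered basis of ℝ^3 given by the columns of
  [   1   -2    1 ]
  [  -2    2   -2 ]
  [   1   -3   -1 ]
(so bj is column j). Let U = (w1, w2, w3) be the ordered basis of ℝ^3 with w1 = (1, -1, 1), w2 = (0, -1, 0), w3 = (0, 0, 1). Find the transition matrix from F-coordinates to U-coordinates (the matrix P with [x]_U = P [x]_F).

[[1, -2, 1], [1, 0, 1], [0, -1, -2]]

Take x = bj: its F-coordinates are the j-th standard unit vector, so P e_j — column j of P — equals [bj]_U.
b1 = w1 + w2 + 0·w3, giving column 1 = (1, 1, 0); repeating for each j gives P = [[1, -2, 1], [1, 0, 1], [0, -1, -2]].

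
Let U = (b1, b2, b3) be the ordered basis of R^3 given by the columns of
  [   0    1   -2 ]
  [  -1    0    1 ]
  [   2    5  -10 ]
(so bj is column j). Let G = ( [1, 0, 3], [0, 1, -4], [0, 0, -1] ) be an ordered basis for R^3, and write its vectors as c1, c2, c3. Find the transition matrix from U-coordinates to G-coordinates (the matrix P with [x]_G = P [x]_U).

[[0, 1, -2], [-1, 0, 1], [2, -2, 0]]

Column j of P is [bj]_G, since P maps U-coordinates to G-coordinates.
Expressing b1 in G: b1 = 0·c1 - c2 + 2c3, so column 1 of P is [0, -1, 2].
Doing the same for each bj gives P = [[0, 1, -2], [-1, 0, 1], [2, -2, 0]].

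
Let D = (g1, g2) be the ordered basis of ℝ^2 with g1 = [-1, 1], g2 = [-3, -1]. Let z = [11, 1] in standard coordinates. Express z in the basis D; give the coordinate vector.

[-2, -3]

We seek scalars with c_1 g1 + c_2 g2 = z; equivalently solve M c = z where the columns of M are g1, g2.
System: -c_1 - 3c_2 = 11, c_1 - c_2 = 1; solving gives c_1 = -2, c_2 = -3.
Check: -2g1 - 3g2 = [11, 1].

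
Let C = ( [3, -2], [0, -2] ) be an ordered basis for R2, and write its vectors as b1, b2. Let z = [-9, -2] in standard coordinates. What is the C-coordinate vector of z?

We seek scalars with c_1 b1 + c_2 b2 = z; equivalently solve M c = z where the columns of M are b1, b2.
System: 3c_1 + 0c_2 = -9, -2c_1 - 2c_2 = -2; solving gives c_1 = -3, c_2 = 4.
Check: -3b1 + 4b2 = [-9, -2].

[-3, 4]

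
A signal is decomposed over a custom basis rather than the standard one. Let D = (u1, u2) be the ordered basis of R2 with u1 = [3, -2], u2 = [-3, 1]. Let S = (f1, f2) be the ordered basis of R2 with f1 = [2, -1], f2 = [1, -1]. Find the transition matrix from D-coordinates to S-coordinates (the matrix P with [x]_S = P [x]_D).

[[1, -2], [1, 1]]

Take x = uj: its D-coordinates are the j-th standard unit vector, so P e_j — column j of P — equals [uj]_S.
u1 = f1 + f2, giving column 1 = [1, 1]; repeating for each j gives P = [[1, -2], [1, 1]].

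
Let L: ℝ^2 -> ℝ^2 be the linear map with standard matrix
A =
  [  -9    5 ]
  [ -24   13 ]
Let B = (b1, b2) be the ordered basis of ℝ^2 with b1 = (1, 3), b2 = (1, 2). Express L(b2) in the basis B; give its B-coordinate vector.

Column 2 of [L]_B is the B-coordinate vector of L(b2).
In standard coordinates L(b2) = A b2 = (1, 2).
Converting to B: (1, 2) = 0·b1 + b2, so the coordinate vector is (0, 1).

(0, 1)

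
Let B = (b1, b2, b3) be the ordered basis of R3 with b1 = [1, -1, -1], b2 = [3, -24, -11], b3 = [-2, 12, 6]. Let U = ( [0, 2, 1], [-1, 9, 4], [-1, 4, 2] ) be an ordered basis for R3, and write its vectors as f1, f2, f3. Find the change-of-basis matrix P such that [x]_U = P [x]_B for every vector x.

[[-1, -1, 2], [1, -2, 0], [-2, -1, 2]]

Let M have columns bj and N have columns fj. Then for every x, N [x]_U = x = M [x]_B, so P = N^(-1) M.
Since det N = 1, N^(-1) has integer entries; multiplying gives P = [[-1, -1, 2], [1, -2, 0], [-2, -1, 2]].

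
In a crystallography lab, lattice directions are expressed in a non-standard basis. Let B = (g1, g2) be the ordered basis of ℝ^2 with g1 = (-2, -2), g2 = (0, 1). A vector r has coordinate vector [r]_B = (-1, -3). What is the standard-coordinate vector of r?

(2, -1)

By definition r = -g1 - 3g2.
Summing componentwise gives (2, -1).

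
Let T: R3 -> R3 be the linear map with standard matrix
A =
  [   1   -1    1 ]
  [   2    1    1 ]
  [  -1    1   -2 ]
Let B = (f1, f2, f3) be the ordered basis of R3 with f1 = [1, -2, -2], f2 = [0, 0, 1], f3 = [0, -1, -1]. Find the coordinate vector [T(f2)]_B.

Compute T(f2) = A f2 = [1, 1, -2] in standard coordinates.
Then write this in B-coordinates: solve for y in y_1 f1 + ... + y_3 f3 = [1, 1, -2].
This gives y = [1, -3, -3], which is column 2 of [T]_B.

[1, -3, -3]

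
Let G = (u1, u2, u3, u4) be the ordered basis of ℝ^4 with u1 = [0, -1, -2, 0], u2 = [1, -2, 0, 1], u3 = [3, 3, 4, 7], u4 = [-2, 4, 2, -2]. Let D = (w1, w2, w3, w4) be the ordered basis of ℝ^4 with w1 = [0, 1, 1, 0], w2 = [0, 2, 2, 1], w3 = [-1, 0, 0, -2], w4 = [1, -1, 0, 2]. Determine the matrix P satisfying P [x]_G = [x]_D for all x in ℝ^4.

Let M have columns uj and N have columns wj. Then for every x, N [x]_D = x = M [x]_G, so P = N^(-1) M.
Since det N = 1, N^(-1) has integer entries; multiplying gives P = [[-2, 2, 2, -2], [0, -1, 1, 2], [-1, 1, -2, 0], [-1, 2, 1, -2]].

[[-2, 2, 2, -2], [0, -1, 1, 2], [-1, 1, -2, 0], [-1, 2, 1, -2]]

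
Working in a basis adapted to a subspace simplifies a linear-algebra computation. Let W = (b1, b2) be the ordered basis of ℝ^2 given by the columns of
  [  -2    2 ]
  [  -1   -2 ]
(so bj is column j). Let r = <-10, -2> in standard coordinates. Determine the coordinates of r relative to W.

[r]_W is the unique c with M c = r, where M has columns b1, b2.
System: -2c_1 + 2c_2 = -10, -c_1 - 2c_2 = -2; solving gives c_1 = 4, c_2 = -1.
Check: 4b1 - b2 = <-10, -2>.

<4, -1>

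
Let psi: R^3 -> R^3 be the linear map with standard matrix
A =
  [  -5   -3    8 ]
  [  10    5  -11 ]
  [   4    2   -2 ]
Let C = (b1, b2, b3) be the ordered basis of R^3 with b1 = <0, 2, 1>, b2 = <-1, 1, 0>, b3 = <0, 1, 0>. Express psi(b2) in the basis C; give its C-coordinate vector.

Compute psi(b2) = A b2 = <2, -5, -2> in standard coordinates.
Then write this in C-coordinates: solve for y in y_1 b1 + ... + y_3 b3 = <2, -5, -2>.
This gives y = <-2, -2, 1>, which is column 2 of [psi]_C.

<-2, -2, 1>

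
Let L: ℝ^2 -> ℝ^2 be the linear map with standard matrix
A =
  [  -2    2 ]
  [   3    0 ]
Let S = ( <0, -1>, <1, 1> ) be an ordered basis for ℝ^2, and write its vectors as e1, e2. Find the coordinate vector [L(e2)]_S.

Column 2 of [L]_S is the S-coordinate vector of L(e2).
In standard coordinates L(e2) = A e2 = <0, 3>.
Converting to S: <0, 3> = -3e1 + 0·e2, so the coordinate vector is <-3, 0>.

<-3, 0>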